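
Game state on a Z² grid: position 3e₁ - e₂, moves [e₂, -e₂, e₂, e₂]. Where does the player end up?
(3, 1)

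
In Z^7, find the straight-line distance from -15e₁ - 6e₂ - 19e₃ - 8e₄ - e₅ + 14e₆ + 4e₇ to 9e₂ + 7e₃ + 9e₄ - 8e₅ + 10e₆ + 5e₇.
38.4838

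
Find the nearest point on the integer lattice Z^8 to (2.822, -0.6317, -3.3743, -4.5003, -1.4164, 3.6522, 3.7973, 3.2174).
(3, -1, -3, -5, -1, 4, 4, 3)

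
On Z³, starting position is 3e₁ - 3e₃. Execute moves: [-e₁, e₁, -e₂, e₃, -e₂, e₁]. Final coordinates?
(4, -2, -2)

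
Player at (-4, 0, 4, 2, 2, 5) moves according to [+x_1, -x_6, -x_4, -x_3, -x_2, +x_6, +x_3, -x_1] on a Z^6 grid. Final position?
(-4, -1, 4, 1, 2, 5)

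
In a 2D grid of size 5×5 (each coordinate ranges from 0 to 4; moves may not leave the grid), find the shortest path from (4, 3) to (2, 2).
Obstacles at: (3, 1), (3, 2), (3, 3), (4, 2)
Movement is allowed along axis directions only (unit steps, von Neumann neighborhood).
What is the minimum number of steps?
5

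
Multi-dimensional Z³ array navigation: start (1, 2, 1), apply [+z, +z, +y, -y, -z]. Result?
(1, 2, 2)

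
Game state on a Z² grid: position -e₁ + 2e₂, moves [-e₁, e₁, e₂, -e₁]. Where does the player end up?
(-2, 3)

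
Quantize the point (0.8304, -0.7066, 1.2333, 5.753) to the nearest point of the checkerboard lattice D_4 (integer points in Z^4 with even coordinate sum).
(1, 0, 1, 6)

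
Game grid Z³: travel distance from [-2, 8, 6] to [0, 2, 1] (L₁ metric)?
13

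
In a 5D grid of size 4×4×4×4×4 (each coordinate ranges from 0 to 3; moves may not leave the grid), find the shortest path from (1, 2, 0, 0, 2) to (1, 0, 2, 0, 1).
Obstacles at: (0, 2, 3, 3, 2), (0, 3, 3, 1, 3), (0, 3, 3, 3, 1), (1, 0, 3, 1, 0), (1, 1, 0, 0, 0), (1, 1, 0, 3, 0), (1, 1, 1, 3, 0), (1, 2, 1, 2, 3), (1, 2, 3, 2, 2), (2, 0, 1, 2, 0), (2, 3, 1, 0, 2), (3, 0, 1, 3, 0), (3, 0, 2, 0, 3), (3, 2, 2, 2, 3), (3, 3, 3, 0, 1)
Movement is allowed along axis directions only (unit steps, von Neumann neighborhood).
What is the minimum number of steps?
5
(one shortest path: (1, 2, 0, 0, 2) → (1, 1, 0, 0, 2) → (1, 0, 0, 0, 2) → (1, 0, 1, 0, 2) → (1, 0, 2, 0, 2) → (1, 0, 2, 0, 1))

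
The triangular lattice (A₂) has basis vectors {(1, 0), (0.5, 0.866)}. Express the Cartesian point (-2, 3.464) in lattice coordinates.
-4b₁ + 4b₂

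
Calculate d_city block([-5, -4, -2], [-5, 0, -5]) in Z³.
7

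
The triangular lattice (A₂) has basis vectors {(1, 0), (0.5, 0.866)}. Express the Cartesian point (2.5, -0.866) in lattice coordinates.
3b₁ - b₂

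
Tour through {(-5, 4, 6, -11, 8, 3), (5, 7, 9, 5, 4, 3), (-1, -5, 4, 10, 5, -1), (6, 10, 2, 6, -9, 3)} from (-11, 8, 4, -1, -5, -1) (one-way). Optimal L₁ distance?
137
(one optimal route: (-11, 8, 4, -1, -5, -1) → (6, 10, 2, 6, -9, 3) → (5, 7, 9, 5, 4, 3) → (-1, -5, 4, 10, 5, -1) → (-5, 4, 6, -11, 8, 3))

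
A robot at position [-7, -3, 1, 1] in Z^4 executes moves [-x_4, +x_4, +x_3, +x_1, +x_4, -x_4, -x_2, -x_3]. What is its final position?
(-6, -4, 1, 1)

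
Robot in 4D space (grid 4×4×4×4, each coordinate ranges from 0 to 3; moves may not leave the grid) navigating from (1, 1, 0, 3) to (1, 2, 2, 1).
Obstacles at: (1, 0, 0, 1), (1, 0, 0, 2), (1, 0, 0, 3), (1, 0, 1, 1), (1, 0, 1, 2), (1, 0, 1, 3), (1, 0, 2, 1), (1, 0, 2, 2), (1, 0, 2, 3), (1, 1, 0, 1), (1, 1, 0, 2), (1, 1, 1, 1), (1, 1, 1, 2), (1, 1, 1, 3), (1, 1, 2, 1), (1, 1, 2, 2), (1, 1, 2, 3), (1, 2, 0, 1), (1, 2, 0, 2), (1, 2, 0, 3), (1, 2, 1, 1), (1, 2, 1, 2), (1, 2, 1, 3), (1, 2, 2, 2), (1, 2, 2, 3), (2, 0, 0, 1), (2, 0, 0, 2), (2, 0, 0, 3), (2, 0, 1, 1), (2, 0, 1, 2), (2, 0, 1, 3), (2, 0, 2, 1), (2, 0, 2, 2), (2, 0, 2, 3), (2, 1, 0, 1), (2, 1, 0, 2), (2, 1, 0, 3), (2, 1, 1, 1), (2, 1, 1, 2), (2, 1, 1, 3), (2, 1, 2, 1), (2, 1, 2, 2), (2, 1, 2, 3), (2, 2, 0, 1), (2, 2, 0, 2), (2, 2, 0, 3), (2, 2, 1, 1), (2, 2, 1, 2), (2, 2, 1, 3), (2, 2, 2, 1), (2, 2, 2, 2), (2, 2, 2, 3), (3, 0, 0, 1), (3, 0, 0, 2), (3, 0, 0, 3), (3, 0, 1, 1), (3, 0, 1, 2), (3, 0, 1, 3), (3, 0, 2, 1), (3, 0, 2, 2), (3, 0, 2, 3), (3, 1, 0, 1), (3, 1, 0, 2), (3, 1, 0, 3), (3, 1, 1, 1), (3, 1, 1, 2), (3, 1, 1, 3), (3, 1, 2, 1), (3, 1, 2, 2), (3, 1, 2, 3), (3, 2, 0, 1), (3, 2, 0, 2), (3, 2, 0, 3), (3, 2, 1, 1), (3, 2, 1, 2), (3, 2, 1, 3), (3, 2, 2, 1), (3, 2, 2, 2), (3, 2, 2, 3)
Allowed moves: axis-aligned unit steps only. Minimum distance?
7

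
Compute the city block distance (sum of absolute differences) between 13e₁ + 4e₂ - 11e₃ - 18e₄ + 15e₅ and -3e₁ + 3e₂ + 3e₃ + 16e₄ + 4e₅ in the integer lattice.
76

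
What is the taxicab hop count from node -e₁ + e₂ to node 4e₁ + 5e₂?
9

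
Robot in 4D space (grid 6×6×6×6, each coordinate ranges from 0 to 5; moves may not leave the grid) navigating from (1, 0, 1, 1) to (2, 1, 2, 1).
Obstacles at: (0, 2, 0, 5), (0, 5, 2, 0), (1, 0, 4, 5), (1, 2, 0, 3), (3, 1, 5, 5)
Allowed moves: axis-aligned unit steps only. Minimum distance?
3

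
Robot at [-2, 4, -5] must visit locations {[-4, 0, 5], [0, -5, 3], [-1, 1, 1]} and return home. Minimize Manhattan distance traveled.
46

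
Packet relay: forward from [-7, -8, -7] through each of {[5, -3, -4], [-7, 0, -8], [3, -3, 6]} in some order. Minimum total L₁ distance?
40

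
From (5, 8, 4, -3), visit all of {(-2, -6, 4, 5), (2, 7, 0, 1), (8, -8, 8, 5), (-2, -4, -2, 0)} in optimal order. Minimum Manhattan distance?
59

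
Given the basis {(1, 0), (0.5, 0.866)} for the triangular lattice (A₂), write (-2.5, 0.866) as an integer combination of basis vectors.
-3b₁ + b₂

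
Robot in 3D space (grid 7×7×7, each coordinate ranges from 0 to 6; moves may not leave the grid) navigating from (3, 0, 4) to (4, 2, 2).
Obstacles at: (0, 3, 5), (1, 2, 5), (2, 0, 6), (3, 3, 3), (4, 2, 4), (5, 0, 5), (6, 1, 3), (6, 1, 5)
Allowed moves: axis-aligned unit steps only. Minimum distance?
5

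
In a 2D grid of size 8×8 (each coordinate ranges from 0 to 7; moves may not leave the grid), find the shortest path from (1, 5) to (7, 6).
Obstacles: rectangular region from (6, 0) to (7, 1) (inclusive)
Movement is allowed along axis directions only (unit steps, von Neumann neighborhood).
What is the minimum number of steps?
7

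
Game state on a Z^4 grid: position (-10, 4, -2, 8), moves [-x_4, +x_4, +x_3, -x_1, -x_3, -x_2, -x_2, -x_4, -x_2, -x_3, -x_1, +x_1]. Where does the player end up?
(-11, 1, -3, 7)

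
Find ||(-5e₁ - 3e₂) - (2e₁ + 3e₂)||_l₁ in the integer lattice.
13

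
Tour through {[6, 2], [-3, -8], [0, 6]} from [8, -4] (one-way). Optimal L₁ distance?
35
(one optimal route: (8, -4) → (6, 2) → (0, 6) → (-3, -8))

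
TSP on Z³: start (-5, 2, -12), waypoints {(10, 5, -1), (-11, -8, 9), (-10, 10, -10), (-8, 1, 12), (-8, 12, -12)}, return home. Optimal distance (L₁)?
136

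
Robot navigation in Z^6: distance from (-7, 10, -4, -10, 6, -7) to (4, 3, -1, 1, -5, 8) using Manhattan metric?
58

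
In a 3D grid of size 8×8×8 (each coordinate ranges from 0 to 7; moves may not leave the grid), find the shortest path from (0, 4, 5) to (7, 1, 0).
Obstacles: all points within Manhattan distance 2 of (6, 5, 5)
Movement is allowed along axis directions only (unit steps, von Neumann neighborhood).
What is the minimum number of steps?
15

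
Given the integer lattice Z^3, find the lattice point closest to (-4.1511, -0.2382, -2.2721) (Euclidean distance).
(-4, 0, -2)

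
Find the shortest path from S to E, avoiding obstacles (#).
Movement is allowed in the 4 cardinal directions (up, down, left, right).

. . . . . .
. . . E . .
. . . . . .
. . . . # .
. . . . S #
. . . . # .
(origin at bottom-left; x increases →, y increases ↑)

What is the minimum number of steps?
4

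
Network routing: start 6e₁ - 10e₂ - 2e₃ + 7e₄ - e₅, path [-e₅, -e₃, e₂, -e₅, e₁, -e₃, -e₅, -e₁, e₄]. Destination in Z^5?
(6, -9, -4, 8, -4)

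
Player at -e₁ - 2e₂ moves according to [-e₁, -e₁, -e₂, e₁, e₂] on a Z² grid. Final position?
(-2, -2)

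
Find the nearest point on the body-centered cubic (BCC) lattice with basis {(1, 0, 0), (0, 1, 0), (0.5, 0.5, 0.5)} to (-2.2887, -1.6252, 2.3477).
(-2.5, -1.5, 2.5)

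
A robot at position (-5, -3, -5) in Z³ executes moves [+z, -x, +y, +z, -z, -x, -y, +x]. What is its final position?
(-6, -3, -4)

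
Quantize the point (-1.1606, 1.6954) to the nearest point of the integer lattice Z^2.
(-1, 2)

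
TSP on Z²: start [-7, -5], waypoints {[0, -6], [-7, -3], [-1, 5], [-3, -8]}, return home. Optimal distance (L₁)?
40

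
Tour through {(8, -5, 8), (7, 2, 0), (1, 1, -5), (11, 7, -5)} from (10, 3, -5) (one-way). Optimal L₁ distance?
49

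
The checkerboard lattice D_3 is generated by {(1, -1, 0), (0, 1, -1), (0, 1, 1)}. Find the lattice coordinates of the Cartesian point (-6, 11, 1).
-6b₁ + 2b₂ + 3b₃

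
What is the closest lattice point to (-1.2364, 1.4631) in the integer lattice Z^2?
(-1, 1)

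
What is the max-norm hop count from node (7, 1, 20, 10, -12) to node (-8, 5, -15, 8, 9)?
35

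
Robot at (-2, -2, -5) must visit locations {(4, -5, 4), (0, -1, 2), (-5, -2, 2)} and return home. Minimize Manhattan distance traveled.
44
(one optimal route: (-2, -2, -5) → (4, -5, 4) → (0, -1, 2) → (-5, -2, 2) → (-2, -2, -5))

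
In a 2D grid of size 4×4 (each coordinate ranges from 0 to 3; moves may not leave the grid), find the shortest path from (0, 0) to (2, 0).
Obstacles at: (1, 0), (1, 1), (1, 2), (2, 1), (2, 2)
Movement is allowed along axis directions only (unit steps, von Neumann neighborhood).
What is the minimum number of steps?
10
(one shortest path: (0, 0) → (0, 1) → (0, 2) → (0, 3) → (1, 3) → (2, 3) → (3, 3) → (3, 2) → (3, 1) → (3, 0) → (2, 0))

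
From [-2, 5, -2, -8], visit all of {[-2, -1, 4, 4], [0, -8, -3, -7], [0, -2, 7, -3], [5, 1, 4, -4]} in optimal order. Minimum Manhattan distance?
66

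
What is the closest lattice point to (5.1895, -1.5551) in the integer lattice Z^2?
(5, -2)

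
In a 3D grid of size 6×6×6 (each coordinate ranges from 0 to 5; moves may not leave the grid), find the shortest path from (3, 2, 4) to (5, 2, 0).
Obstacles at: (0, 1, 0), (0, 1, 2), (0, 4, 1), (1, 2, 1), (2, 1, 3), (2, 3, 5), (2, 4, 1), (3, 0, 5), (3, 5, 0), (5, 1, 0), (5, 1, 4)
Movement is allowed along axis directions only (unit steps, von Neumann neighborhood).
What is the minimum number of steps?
6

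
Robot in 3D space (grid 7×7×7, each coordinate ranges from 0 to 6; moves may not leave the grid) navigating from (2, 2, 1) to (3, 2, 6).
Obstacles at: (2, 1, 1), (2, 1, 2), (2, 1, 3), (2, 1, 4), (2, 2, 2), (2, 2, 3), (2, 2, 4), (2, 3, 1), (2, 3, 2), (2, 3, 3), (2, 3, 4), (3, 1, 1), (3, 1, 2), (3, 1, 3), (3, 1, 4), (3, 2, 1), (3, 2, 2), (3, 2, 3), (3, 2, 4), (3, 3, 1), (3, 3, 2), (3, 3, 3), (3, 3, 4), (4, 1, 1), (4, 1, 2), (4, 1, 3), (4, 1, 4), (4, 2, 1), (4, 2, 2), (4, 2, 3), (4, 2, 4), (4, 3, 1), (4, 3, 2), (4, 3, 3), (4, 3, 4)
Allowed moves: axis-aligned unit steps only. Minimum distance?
8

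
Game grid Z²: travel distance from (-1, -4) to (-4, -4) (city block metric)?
3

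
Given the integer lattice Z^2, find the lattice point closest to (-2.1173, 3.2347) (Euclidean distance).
(-2, 3)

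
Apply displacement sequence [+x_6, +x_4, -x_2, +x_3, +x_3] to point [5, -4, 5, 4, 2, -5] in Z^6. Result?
(5, -5, 7, 5, 2, -4)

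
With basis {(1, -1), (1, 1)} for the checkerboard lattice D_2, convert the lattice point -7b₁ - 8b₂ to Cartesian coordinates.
(-15, -1)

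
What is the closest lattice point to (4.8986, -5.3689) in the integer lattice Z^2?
(5, -5)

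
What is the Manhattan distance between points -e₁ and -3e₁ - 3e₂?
5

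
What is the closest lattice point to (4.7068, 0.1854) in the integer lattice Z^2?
(5, 0)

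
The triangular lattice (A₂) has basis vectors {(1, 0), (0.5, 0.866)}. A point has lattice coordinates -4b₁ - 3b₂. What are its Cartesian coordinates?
(-5.5, -2.598)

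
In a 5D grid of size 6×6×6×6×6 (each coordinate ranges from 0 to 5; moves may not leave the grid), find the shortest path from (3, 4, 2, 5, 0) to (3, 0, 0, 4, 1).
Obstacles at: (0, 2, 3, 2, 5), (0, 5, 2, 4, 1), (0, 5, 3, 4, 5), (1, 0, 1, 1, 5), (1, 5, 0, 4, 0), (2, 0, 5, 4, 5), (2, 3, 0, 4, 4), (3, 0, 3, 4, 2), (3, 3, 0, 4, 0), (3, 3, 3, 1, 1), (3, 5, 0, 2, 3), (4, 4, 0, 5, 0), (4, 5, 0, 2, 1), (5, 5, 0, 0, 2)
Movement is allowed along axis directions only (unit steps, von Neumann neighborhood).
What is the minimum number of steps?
8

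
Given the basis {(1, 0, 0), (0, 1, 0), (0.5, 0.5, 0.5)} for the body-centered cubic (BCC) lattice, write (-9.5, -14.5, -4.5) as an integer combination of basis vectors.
-5b₁ - 10b₂ - 9b₃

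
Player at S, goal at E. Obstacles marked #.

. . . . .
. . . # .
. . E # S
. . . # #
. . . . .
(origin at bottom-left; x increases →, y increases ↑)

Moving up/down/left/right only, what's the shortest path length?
6
(one shortest path: (4, 2) → (4, 3) → (4, 4) → (3, 4) → (2, 4) → (2, 3) → (2, 2))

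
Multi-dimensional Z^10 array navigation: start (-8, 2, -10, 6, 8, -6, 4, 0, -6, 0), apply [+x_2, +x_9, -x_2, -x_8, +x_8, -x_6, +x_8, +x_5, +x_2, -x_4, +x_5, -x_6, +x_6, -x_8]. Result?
(-8, 3, -10, 5, 10, -7, 4, 0, -5, 0)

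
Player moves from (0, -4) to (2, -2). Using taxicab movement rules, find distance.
4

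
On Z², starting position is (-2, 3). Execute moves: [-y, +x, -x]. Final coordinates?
(-2, 2)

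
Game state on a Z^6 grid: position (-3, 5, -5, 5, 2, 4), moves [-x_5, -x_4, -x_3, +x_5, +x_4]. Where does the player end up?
(-3, 5, -6, 5, 2, 4)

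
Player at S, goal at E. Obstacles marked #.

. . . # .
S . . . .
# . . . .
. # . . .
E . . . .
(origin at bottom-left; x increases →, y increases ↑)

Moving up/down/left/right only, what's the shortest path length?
7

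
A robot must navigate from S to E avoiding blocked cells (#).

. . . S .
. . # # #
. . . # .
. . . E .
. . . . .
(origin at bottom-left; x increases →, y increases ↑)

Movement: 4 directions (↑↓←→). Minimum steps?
7
(one shortest path: (3, 4) → (2, 4) → (1, 4) → (1, 3) → (1, 2) → (2, 2) → (2, 1) → (3, 1))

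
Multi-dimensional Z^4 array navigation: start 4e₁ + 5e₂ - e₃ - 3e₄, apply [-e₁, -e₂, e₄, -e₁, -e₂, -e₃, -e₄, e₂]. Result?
(2, 4, -2, -3)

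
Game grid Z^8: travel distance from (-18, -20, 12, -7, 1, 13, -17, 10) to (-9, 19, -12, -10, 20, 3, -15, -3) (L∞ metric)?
39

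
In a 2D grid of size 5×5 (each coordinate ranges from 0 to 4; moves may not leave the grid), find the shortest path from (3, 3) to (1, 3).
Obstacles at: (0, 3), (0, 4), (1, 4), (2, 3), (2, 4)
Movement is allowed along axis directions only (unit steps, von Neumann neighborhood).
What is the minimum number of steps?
4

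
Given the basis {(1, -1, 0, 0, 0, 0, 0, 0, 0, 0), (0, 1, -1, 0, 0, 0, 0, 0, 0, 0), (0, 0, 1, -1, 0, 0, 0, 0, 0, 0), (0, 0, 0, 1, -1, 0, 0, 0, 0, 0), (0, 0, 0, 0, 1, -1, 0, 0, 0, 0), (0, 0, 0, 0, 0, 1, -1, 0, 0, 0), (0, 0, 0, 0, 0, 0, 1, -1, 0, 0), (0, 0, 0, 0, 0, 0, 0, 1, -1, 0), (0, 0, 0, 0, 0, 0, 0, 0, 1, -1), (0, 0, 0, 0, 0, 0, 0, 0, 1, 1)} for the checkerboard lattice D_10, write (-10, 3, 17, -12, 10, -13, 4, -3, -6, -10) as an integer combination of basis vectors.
-10b₁ - 7b₂ + 10b₃ - 2b₄ + 8b₅ - 5b₆ - b₇ - 4b₈ - 10b₁₀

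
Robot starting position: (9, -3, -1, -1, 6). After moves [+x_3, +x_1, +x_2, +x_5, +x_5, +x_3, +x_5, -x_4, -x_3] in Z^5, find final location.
(10, -2, 0, -2, 9)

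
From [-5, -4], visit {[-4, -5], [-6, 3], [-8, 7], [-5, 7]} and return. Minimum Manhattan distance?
32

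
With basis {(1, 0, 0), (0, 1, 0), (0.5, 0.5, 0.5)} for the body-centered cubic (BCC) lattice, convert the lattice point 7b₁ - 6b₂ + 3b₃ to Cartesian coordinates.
(8.5, -4.5, 1.5)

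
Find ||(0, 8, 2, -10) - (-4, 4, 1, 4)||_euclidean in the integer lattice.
15.1327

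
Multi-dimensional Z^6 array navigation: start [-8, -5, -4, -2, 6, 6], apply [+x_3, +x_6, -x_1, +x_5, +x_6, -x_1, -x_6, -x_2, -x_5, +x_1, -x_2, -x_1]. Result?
(-10, -7, -3, -2, 6, 7)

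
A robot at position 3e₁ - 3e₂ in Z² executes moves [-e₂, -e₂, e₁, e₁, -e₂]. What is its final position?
(5, -6)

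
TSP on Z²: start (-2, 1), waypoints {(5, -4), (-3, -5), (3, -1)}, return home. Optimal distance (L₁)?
28
(one optimal route: (-2, 1) → (-3, -5) → (5, -4) → (3, -1) → (-2, 1))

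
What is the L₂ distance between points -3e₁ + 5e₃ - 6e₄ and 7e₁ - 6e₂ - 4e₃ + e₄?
16.3095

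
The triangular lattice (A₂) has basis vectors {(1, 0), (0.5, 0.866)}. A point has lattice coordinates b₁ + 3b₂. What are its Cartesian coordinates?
(2.5, 2.598)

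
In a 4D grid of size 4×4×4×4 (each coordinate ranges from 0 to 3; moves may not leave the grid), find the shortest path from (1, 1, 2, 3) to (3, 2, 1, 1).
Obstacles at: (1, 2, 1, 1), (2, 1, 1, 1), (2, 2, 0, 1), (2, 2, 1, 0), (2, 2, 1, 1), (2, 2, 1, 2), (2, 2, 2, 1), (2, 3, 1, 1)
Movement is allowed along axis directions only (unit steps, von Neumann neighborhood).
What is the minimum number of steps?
6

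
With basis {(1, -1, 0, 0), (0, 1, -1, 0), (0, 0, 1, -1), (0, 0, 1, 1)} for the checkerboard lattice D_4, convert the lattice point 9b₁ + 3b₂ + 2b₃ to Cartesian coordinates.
(9, -6, -1, -2)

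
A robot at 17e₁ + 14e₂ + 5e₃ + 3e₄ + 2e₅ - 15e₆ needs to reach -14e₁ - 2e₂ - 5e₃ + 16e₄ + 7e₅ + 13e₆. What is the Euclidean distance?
47.9062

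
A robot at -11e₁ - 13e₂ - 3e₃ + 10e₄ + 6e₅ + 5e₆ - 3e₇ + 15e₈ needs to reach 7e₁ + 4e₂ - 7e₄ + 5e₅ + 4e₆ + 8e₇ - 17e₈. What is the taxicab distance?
100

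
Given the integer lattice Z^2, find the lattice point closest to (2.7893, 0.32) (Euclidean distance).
(3, 0)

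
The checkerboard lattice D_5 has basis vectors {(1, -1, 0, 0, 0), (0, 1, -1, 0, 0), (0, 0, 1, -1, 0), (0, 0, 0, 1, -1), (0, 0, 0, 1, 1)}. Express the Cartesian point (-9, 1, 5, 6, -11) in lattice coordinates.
-9b₁ - 8b₂ - 3b₃ + 7b₄ - 4b₅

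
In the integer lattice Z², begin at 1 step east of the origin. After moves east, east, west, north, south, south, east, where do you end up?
(3, -1)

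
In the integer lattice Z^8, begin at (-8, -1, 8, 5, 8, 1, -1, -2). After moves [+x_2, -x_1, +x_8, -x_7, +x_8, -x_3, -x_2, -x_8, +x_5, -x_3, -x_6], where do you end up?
(-9, -1, 6, 5, 9, 0, -2, -1)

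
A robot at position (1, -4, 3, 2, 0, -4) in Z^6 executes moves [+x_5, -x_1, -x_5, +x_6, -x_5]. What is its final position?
(0, -4, 3, 2, -1, -3)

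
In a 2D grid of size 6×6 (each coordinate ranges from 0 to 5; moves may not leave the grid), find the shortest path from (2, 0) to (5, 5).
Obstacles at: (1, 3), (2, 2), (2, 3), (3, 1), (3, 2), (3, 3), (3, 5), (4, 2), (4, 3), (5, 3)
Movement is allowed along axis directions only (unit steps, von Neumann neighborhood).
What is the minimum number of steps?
12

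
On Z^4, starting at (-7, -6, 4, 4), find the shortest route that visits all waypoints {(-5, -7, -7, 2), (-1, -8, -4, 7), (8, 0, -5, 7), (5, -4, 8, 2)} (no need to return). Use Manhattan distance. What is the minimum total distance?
72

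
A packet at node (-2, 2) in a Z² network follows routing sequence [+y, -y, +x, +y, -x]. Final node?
(-2, 3)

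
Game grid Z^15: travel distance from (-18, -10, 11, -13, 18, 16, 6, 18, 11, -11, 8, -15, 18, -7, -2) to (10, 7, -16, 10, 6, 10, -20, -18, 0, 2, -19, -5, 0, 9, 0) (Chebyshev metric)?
36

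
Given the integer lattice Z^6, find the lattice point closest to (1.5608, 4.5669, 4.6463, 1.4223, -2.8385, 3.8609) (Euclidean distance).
(2, 5, 5, 1, -3, 4)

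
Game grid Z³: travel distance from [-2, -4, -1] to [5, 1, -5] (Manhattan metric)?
16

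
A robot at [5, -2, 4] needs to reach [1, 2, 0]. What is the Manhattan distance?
12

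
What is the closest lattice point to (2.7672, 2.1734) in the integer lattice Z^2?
(3, 2)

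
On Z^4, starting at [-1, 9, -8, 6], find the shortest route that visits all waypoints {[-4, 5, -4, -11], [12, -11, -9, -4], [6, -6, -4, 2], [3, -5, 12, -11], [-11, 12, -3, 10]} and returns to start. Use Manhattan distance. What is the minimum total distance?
186
(one optimal route: (-1, 9, -8, 6) → (6, -6, -4, 2) → (12, -11, -9, -4) → (3, -5, 12, -11) → (-4, 5, -4, -11) → (-11, 12, -3, 10) → (-1, 9, -8, 6))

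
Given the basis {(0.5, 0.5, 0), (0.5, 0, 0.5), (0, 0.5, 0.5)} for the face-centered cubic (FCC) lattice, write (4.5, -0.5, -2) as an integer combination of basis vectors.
6b₁ + 3b₂ - 7b₃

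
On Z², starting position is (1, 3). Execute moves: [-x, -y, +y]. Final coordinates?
(0, 3)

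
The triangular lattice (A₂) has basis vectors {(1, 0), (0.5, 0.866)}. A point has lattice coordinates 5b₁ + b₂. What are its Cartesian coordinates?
(5.5, 0.866)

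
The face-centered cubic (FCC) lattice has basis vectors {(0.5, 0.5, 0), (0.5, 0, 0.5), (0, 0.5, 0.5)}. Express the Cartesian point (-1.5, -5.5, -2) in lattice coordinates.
-5b₁ + 2b₂ - 6b₃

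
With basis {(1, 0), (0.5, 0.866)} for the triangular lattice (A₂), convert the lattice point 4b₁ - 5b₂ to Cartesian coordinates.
(1.5, -4.33)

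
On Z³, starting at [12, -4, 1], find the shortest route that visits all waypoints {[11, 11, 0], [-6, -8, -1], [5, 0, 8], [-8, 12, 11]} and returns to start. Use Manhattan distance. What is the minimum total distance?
128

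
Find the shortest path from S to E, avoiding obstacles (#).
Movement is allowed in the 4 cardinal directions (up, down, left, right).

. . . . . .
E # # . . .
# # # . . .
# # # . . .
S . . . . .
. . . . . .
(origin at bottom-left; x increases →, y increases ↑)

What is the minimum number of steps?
11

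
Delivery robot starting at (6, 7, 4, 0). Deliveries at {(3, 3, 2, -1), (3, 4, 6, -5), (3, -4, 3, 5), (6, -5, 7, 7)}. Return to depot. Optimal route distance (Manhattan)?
68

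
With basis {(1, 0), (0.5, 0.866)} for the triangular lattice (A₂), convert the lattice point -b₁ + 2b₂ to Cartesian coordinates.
(0, 1.732)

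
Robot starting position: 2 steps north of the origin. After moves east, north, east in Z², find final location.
(2, 3)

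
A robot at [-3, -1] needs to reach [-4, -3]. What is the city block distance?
3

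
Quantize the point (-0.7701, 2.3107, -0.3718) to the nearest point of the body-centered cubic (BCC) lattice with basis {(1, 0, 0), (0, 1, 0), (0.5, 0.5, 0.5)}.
(-0.5, 2.5, -0.5)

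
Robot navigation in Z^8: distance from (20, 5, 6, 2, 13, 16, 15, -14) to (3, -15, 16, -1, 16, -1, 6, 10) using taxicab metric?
103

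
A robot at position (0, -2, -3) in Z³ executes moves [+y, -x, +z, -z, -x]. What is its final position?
(-2, -1, -3)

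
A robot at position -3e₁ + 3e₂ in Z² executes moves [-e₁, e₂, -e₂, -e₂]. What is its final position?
(-4, 2)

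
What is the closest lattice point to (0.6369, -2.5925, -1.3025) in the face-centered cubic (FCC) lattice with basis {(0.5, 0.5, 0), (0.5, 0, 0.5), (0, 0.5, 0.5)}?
(0.5, -2.5, -1)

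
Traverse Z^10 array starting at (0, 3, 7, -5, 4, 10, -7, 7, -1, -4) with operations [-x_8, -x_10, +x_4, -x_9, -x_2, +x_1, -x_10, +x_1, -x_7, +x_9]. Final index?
(2, 2, 7, -4, 4, 10, -8, 6, -1, -6)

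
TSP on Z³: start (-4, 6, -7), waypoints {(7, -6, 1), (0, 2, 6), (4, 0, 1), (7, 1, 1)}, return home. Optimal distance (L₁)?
72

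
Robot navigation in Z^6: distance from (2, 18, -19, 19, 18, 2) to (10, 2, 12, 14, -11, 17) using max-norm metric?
31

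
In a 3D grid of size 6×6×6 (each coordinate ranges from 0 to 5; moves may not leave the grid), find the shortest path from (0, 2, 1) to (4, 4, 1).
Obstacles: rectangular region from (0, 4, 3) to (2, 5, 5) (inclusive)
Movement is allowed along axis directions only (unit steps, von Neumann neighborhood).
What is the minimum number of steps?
6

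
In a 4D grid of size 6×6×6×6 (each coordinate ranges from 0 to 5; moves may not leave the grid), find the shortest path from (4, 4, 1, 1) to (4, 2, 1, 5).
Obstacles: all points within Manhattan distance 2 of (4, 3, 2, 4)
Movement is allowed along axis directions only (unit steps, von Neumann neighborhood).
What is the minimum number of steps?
8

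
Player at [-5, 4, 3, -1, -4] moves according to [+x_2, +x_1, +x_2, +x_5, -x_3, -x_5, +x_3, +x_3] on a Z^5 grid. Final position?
(-4, 6, 4, -1, -4)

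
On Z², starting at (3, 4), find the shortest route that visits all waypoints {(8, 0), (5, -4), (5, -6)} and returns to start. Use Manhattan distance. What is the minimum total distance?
30
(one optimal route: (3, 4) → (8, 0) → (5, -4) → (5, -6) → (3, 4))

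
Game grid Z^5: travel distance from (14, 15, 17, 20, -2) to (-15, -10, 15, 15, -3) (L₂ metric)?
38.6782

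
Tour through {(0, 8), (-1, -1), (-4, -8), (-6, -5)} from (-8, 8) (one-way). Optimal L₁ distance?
32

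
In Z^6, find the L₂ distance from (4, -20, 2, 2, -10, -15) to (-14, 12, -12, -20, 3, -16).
46.8828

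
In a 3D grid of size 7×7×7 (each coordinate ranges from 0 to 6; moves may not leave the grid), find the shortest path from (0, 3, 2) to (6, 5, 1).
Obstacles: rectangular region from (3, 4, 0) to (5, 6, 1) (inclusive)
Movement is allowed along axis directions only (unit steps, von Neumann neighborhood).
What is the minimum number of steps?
9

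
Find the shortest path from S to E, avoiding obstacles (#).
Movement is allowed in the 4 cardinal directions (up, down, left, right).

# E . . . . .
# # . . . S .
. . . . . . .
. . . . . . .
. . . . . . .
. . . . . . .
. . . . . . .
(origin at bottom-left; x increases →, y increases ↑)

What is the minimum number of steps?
5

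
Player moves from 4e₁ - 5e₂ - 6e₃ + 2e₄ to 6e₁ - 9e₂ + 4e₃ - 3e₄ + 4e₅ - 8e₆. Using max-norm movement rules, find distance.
10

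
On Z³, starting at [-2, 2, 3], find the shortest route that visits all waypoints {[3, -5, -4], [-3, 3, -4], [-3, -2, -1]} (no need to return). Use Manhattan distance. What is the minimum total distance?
29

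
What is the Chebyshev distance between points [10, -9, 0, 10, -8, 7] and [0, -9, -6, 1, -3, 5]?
10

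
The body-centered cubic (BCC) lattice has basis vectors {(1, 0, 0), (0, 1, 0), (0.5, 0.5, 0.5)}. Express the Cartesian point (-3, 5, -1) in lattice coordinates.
-2b₁ + 6b₂ - 2b₃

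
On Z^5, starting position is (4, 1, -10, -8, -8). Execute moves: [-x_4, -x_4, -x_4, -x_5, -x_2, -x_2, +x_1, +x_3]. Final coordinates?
(5, -1, -9, -11, -9)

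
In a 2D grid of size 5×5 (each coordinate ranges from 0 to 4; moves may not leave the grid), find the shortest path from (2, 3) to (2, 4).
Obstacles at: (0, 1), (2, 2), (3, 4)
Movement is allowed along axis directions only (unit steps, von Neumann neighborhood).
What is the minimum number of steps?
1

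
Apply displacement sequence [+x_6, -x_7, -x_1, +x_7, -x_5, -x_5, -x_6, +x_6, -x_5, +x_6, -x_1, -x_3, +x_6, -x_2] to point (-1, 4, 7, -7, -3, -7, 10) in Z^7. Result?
(-3, 3, 6, -7, -6, -4, 10)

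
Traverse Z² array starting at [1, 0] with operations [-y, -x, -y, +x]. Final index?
(1, -2)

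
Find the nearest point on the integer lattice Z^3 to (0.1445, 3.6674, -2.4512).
(0, 4, -2)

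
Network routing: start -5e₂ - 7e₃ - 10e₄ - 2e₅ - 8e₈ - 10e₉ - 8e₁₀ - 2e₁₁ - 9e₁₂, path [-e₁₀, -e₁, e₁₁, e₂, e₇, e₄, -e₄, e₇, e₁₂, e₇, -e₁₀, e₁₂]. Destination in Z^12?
(-1, -4, -7, -10, -2, 0, 3, -8, -10, -10, -1, -7)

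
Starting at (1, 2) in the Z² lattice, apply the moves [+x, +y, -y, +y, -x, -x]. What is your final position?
(0, 3)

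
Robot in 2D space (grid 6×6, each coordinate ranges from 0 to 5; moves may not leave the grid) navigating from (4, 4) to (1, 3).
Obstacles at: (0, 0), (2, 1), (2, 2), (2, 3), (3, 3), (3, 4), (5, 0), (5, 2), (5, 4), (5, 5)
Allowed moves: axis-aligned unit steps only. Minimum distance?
6
(one shortest path: (4, 4) → (4, 5) → (3, 5) → (2, 5) → (1, 5) → (1, 4) → (1, 3))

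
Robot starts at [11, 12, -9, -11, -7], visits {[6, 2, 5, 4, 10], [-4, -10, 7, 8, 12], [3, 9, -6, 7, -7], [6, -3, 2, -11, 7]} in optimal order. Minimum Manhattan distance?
143
(one optimal route: (11, 12, -9, -11, -7) → (3, 9, -6, 7, -7) → (6, -3, 2, -11, 7) → (6, 2, 5, 4, 10) → (-4, -10, 7, 8, 12))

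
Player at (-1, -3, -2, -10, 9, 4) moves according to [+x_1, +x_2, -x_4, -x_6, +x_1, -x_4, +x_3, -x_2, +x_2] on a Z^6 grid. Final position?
(1, -2, -1, -12, 9, 3)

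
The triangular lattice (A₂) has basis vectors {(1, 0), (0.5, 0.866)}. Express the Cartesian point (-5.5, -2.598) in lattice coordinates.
-4b₁ - 3b₂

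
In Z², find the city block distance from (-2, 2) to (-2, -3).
5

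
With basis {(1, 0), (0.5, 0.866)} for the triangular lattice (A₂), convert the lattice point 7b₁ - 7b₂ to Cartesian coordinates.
(3.5, -6.062)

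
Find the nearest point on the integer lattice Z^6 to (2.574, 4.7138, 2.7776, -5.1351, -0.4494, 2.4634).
(3, 5, 3, -5, 0, 2)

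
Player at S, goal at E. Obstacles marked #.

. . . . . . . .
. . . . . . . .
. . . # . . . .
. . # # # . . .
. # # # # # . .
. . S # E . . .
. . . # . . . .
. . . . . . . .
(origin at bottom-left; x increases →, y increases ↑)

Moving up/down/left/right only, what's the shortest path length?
6
(one shortest path: (2, 2) → (2, 1) → (2, 0) → (3, 0) → (4, 0) → (4, 1) → (4, 2))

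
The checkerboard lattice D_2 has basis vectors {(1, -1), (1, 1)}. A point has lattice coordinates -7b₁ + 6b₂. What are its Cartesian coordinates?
(-1, 13)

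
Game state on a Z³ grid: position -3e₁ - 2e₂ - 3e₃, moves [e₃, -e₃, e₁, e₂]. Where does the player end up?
(-2, -1, -3)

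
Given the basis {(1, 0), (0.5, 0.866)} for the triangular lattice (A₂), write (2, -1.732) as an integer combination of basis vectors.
3b₁ - 2b₂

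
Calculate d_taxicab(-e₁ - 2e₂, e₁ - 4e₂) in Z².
4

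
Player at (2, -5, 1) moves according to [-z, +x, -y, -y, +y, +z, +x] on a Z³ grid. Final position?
(4, -6, 1)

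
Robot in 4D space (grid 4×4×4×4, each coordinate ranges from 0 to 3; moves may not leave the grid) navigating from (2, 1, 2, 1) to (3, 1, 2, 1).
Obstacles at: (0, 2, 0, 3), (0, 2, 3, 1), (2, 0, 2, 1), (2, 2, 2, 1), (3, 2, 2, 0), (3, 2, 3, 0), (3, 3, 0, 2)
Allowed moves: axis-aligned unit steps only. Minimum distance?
1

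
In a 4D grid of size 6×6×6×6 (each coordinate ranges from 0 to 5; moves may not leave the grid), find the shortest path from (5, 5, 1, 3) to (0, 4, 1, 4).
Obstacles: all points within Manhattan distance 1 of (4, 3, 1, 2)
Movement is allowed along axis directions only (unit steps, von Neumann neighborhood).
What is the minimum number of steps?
7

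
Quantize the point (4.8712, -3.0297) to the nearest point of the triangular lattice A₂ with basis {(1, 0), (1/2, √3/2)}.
(5, -3.464)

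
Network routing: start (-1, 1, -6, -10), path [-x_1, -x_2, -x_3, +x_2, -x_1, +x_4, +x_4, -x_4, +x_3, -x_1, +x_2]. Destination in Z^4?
(-4, 2, -6, -9)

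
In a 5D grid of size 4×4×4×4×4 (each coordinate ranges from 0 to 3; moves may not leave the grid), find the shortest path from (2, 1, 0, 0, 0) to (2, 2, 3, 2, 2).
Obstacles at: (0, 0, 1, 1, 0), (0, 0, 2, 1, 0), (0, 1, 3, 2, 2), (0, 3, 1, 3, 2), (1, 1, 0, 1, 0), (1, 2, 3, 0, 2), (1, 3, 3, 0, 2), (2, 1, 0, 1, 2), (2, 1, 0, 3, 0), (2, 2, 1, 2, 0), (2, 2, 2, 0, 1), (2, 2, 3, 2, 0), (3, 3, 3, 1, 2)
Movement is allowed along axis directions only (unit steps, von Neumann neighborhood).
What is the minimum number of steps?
8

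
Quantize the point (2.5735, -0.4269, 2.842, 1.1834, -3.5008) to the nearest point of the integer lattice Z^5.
(3, 0, 3, 1, -4)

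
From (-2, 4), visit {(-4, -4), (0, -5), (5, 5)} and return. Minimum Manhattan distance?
38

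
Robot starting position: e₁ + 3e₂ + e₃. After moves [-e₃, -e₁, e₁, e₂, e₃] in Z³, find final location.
(1, 4, 1)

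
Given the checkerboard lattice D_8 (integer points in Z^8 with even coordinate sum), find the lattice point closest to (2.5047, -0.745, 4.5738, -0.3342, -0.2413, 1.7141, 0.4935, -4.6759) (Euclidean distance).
(3, -1, 5, 0, 0, 2, 0, -5)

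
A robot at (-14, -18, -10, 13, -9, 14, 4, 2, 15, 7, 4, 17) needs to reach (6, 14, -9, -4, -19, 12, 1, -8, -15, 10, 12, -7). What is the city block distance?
160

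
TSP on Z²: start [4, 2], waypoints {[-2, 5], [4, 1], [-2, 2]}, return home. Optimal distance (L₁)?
20
(one optimal route: (4, 2) → (-2, 5) → (-2, 2) → (4, 1) → (4, 2))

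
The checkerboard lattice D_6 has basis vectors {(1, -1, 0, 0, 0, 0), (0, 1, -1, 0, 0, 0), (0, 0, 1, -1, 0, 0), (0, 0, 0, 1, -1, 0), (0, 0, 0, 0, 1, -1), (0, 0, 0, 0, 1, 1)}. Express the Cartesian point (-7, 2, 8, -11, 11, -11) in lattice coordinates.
-7b₁ - 5b₂ + 3b₃ - 8b₄ + 7b₅ - 4b₆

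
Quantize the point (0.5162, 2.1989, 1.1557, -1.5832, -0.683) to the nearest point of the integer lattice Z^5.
(1, 2, 1, -2, -1)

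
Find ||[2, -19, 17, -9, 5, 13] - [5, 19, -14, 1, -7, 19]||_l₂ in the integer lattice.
51.9038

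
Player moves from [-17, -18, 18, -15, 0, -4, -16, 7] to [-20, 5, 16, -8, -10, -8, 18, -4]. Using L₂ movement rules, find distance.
44.5421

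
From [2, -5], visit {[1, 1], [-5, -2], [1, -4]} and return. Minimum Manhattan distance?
26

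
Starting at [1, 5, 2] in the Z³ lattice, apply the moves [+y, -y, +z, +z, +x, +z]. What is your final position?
(2, 5, 5)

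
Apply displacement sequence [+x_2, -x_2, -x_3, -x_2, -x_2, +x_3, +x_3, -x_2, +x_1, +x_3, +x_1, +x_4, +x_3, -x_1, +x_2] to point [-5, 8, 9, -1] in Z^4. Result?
(-4, 6, 12, 0)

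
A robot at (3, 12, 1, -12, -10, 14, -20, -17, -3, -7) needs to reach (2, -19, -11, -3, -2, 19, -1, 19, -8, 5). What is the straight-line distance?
55.6956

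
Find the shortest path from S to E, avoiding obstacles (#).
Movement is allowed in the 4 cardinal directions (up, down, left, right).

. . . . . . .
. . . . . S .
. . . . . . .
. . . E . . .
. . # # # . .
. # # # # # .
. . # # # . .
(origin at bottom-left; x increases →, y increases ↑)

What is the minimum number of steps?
4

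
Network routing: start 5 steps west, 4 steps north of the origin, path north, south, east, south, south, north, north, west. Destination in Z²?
(-5, 4)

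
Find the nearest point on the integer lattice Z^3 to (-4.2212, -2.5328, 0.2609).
(-4, -3, 0)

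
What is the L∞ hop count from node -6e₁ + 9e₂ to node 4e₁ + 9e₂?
10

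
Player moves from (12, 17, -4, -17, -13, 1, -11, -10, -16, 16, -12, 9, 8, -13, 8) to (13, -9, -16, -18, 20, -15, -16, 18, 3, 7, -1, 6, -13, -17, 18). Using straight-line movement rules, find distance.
64.0703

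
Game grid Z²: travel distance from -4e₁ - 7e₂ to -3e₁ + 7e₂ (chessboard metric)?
14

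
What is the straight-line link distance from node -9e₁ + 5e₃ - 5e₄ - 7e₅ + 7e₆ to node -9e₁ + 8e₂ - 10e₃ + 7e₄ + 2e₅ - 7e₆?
26.6458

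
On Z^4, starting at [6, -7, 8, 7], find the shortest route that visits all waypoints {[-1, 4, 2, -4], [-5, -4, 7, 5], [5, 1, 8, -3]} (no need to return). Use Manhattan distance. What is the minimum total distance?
57
(one optimal route: (6, -7, 8, 7) → (-5, -4, 7, 5) → (5, 1, 8, -3) → (-1, 4, 2, -4))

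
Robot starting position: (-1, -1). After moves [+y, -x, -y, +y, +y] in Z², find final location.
(-2, 1)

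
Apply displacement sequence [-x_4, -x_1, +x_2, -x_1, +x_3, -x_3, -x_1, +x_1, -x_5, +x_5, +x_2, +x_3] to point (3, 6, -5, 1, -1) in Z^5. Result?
(1, 8, -4, 0, -1)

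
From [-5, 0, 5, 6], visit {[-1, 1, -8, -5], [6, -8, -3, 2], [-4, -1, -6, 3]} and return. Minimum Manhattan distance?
90
(one optimal route: (-5, 0, 5, 6) → (6, -8, -3, 2) → (-1, 1, -8, -5) → (-4, -1, -6, 3) → (-5, 0, 5, 6))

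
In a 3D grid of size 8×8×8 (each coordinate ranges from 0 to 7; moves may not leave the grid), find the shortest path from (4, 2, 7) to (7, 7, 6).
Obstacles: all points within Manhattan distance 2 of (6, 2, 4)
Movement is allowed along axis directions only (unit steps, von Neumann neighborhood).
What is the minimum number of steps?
9
(one shortest path: (4, 2, 7) → (5, 2, 7) → (6, 2, 7) → (7, 2, 7) → (7, 3, 7) → (7, 4, 7) → (7, 5, 7) → (7, 6, 7) → (7, 7, 7) → (7, 7, 6))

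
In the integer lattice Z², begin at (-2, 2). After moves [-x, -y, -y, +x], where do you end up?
(-2, 0)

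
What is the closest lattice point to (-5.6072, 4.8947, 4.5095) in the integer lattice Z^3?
(-6, 5, 5)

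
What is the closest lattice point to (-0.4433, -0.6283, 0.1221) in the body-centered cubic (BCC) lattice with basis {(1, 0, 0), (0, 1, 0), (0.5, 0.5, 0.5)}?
(-0.5, -0.5, 0.5)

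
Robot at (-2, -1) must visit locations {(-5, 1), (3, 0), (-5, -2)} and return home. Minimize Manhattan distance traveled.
22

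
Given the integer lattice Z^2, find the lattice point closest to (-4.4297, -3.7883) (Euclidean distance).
(-4, -4)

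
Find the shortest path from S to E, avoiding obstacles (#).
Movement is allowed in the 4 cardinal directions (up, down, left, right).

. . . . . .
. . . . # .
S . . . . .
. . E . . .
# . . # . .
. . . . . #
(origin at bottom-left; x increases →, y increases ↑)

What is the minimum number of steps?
3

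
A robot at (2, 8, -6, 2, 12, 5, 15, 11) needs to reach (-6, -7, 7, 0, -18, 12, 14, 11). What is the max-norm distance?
30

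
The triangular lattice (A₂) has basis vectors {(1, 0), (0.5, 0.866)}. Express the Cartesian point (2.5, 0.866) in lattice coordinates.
2b₁ + b₂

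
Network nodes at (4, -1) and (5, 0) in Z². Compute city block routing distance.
2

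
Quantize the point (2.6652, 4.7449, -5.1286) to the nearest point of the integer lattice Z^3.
(3, 5, -5)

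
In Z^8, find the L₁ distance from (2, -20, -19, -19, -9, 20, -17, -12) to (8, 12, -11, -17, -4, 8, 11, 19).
124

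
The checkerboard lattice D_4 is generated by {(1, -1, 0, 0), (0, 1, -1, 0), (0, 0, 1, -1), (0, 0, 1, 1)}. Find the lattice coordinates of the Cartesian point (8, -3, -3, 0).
8b₁ + 5b₂ + b₃ + b₄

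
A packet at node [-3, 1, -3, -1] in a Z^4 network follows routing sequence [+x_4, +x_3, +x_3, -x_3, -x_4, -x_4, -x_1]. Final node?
(-4, 1, -2, -2)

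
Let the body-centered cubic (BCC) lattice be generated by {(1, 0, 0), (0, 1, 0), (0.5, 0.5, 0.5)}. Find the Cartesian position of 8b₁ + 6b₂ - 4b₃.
(6, 4, -2)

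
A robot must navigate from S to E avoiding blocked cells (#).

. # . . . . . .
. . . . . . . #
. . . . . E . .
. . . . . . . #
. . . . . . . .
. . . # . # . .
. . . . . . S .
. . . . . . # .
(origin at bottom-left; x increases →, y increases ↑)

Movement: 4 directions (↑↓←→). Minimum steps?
5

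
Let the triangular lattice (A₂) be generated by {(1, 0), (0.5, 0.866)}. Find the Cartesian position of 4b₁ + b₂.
(4.5, 0.866)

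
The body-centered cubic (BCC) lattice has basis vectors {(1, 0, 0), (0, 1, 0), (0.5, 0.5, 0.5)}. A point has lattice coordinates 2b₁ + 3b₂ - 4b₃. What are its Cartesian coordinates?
(0, 1, -2)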